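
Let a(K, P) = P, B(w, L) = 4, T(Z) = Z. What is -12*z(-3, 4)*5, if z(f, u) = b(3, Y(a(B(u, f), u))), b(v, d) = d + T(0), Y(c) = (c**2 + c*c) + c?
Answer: -2160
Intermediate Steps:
Y(c) = c + 2*c**2 (Y(c) = (c**2 + c**2) + c = 2*c**2 + c = c + 2*c**2)
b(v, d) = d (b(v, d) = d + 0 = d)
z(f, u) = u*(1 + 2*u)
-12*z(-3, 4)*5 = -48*(1 + 2*4)*5 = -48*(1 + 8)*5 = -48*9*5 = -12*36*5 = -432*5 = -2160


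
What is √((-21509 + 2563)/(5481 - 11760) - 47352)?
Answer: I*√1866773461098/6279 ≈ 217.6*I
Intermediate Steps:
√((-21509 + 2563)/(5481 - 11760) - 47352) = √(-18946/(-6279) - 47352) = √(-18946*(-1/6279) - 47352) = √(18946/6279 - 47352) = √(-297304262/6279) = I*√1866773461098/6279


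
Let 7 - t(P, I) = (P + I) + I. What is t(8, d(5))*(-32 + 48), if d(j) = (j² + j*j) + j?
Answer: -1776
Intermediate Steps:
d(j) = j + 2*j² (d(j) = (j² + j²) + j = 2*j² + j = j + 2*j²)
t(P, I) = 7 - P - 2*I (t(P, I) = 7 - ((P + I) + I) = 7 - ((I + P) + I) = 7 - (P + 2*I) = 7 + (-P - 2*I) = 7 - P - 2*I)
t(8, d(5))*(-32 + 48) = (7 - 1*8 - 10*(1 + 2*5))*(-32 + 48) = (7 - 8 - 10*(1 + 10))*16 = (7 - 8 - 10*11)*16 = (7 - 8 - 2*55)*16 = (7 - 8 - 110)*16 = -111*16 = -1776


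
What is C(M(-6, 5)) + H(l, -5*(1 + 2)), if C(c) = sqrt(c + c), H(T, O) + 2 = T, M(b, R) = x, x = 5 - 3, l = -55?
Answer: -55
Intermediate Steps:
x = 2
M(b, R) = 2
H(T, O) = -2 + T
C(c) = sqrt(2)*sqrt(c) (C(c) = sqrt(2*c) = sqrt(2)*sqrt(c))
C(M(-6, 5)) + H(l, -5*(1 + 2)) = sqrt(2)*sqrt(2) + (-2 - 55) = 2 - 57 = -55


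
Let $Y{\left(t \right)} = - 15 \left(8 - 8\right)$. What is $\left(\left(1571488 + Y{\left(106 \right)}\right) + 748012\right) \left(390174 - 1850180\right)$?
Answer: $-3386483917000$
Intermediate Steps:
$Y{\left(t \right)} = 0$ ($Y{\left(t \right)} = \left(-15\right) 0 = 0$)
$\left(\left(1571488 + Y{\left(106 \right)}\right) + 748012\right) \left(390174 - 1850180\right) = \left(\left(1571488 + 0\right) + 748012\right) \left(390174 - 1850180\right) = \left(1571488 + 748012\right) \left(-1460006\right) = 2319500 \left(-1460006\right) = -3386483917000$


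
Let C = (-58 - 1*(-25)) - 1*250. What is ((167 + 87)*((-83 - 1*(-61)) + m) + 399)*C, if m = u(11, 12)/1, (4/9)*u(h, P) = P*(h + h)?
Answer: -41229421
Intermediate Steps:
u(h, P) = 9*P*h/2 (u(h, P) = 9*(P*(h + h))/4 = 9*(P*(2*h))/4 = 9*(2*P*h)/4 = 9*P*h/2)
m = 594 (m = ((9/2)*12*11)/1 = 594*1 = 594)
C = -283 (C = (-58 + 25) - 250 = -33 - 250 = -283)
((167 + 87)*((-83 - 1*(-61)) + m) + 399)*C = ((167 + 87)*((-83 - 1*(-61)) + 594) + 399)*(-283) = (254*((-83 + 61) + 594) + 399)*(-283) = (254*(-22 + 594) + 399)*(-283) = (254*572 + 399)*(-283) = (145288 + 399)*(-283) = 145687*(-283) = -41229421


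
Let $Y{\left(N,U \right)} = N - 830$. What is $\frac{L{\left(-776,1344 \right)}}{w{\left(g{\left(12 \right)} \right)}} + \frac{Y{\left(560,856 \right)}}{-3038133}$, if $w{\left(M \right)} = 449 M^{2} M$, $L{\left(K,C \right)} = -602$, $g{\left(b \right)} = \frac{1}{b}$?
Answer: $- \frac{1053478653606}{454707239} \approx -2316.8$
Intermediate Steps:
$Y{\left(N,U \right)} = -830 + N$ ($Y{\left(N,U \right)} = N - 830 = -830 + N$)
$w{\left(M \right)} = 449 M^{3}$
$\frac{L{\left(-776,1344 \right)}}{w{\left(g{\left(12 \right)} \right)}} + \frac{Y{\left(560,856 \right)}}{-3038133} = - \frac{602}{449 \left(\frac{1}{12}\right)^{3}} + \frac{-830 + 560}{-3038133} = - \frac{602}{449 \left(\frac{1}{12}\right)^{3}} - - \frac{90}{1012711} = - \frac{602}{449 \cdot \frac{1}{1728}} + \frac{90}{1012711} = - \frac{602}{\frac{449}{1728}} + \frac{90}{1012711} = \left(-602\right) \frac{1728}{449} + \frac{90}{1012711} = - \frac{1040256}{449} + \frac{90}{1012711} = - \frac{1053478653606}{454707239}$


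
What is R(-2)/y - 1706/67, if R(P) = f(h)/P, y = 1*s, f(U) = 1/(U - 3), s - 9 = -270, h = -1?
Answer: -3562195/139896 ≈ -25.463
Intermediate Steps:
s = -261 (s = 9 - 270 = -261)
f(U) = 1/(-3 + U)
y = -261 (y = 1*(-261) = -261)
R(P) = -1/(4*P) (R(P) = 1/((-3 - 1)*P) = 1/((-4)*P) = -1/(4*P))
R(-2)/y - 1706/67 = -¼/(-2)/(-261) - 1706/67 = -¼*(-½)*(-1/261) - 1706*1/67 = (⅛)*(-1/261) - 1706/67 = -1/2088 - 1706/67 = -3562195/139896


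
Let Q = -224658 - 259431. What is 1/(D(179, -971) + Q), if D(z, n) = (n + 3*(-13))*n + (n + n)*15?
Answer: 1/467491 ≈ 2.1391e-6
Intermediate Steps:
Q = -484089
D(z, n) = 30*n + n*(-39 + n) (D(z, n) = (n - 39)*n + (2*n)*15 = (-39 + n)*n + 30*n = n*(-39 + n) + 30*n = 30*n + n*(-39 + n))
1/(D(179, -971) + Q) = 1/(-971*(-9 - 971) - 484089) = 1/(-971*(-980) - 484089) = 1/(951580 - 484089) = 1/467491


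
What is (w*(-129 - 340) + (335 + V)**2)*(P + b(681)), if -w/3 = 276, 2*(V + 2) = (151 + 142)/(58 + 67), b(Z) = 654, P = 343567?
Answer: 10756969190465629/62500 ≈ 1.7211e+11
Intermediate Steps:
V = -207/250 (V = -2 + ((151 + 142)/(58 + 67))/2 = -2 + (293/125)/2 = -2 + (293*(1/125))/2 = -2 + (1/2)*(293/125) = -2 + 293/250 = -207/250 ≈ -0.82800)
w = -828 (w = -3*276 = -828)
(w*(-129 - 340) + (335 + V)**2)*(P + b(681)) = (-828*(-129 - 340) + (335 - 207/250)**2)*(343567 + 654) = (-828*(-469) + (83543/250)**2)*344221 = (388332 + 6979432849/62500)*344221 = (31250182849/62500)*344221 = 10756969190465629/62500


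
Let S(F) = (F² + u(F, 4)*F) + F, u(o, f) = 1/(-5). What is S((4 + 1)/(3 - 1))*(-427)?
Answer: -14091/4 ≈ -3522.8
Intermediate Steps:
u(o, f) = -⅕
S(F) = F² + 4*F/5 (S(F) = (F² - F/5) + F = F² + 4*F/5)
S((4 + 1)/(3 - 1))*(-427) = (((4 + 1)/(3 - 1))*(4 + 5*((4 + 1)/(3 - 1)))/5)*(-427) = ((5/2)*(4 + 5*(5/2))/5)*(-427) = ((5*(½))*(4 + 5*(5*(½)))/5)*(-427) = ((⅕)*(5/2)*(4 + 5*(5/2)))*(-427) = ((⅕)*(5/2)*(4 + 25/2))*(-427) = ((⅕)*(5/2)*(33/2))*(-427) = (33/4)*(-427) = -14091/4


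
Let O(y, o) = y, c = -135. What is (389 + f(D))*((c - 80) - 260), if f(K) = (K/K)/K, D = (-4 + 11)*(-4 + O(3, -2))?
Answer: -1292950/7 ≈ -1.8471e+5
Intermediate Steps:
D = -7 (D = (-4 + 11)*(-4 + 3) = 7*(-1) = -7)
f(K) = 1/K
(389 + f(D))*((c - 80) - 260) = (389 + 1/(-7))*((-135 - 80) - 260) = (389 - ⅐)*(-215 - 260) = (2722/7)*(-475) = -1292950/7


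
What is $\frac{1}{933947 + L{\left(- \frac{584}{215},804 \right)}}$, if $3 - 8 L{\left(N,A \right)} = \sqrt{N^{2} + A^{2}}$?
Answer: $\frac{2762989914200}{2580487147637644569} + \frac{6880 \sqrt{1867557541}}{2580487147637644569} \approx 1.0708 \cdot 10^{-6}$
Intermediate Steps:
$L{\left(N,A \right)} = \frac{3}{8} - \frac{\sqrt{A^{2} + N^{2}}}{8}$ ($L{\left(N,A \right)} = \frac{3}{8} - \frac{\sqrt{N^{2} + A^{2}}}{8} = \frac{3}{8} - \frac{\sqrt{A^{2} + N^{2}}}{8}$)
$\frac{1}{933947 + L{\left(- \frac{584}{215},804 \right)}} = \frac{1}{933947 + \left(\frac{3}{8} - \frac{\sqrt{804^{2} + \left(- \frac{584}{215}\right)^{2}}}{8}\right)} = \frac{1}{933947 + \left(\frac{3}{8} - \frac{\sqrt{646416 + \left(\left(-584\right) \frac{1}{215}\right)^{2}}}{8}\right)} = \frac{1}{933947 + \left(\frac{3}{8} - \frac{\sqrt{646416 + \left(- \frac{584}{215}\right)^{2}}}{8}\right)} = \frac{1}{933947 + \left(\frac{3}{8} - \frac{\sqrt{646416 + \frac{341056}{46225}}}{8}\right)} = \frac{1}{933947 + \left(\frac{3}{8} - \frac{\sqrt{\frac{29880920656}{46225}}}{8}\right)} = \frac{1}{933947 + \left(\frac{3}{8} - \frac{\frac{4}{215} \sqrt{1867557541}}{8}\right)} = \frac{1}{933947 + \left(\frac{3}{8} - \frac{\sqrt{1867557541}}{430}\right)} = \frac{1}{\frac{7471579}{8} - \frac{\sqrt{1867557541}}{430}}$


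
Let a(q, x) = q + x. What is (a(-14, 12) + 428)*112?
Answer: 47712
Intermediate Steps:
(a(-14, 12) + 428)*112 = ((-14 + 12) + 428)*112 = (-2 + 428)*112 = 426*112 = 47712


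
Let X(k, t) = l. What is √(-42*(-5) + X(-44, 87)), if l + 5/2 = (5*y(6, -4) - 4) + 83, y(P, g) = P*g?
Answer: 3*√74/2 ≈ 12.903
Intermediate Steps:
l = -87/2 (l = -5/2 + ((5*(6*(-4)) - 4) + 83) = -5/2 + ((5*(-24) - 4) + 83) = -5/2 + ((-120 - 4) + 83) = -5/2 + (-124 + 83) = -5/2 - 41 = -87/2 ≈ -43.500)
X(k, t) = -87/2
√(-42*(-5) + X(-44, 87)) = √(-42*(-5) - 87/2) = √(210 - 87/2) = √(333/2) = 3*√74/2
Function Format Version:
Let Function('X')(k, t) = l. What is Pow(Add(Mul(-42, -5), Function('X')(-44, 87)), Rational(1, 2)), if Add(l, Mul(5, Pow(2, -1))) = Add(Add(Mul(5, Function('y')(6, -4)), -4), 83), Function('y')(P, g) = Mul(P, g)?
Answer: Mul(Rational(3, 2), Pow(74, Rational(1, 2))) ≈ 12.903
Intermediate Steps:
l = Rational(-87, 2) (l = Add(Rational(-5, 2), Add(Add(Mul(5, Mul(6, -4)), -4), 83)) = Add(Rational(-5, 2), Add(Add(Mul(5, -24), -4), 83)) = Add(Rational(-5, 2), Add(Add(-120, -4), 83)) = Add(Rational(-5, 2), Add(-124, 83)) = Add(Rational(-5, 2), -41) = Rational(-87, 2) ≈ -43.500)
Function('X')(k, t) = Rational(-87, 2)
Pow(Add(Mul(-42, -5), Function('X')(-44, 87)), Rational(1, 2)) = Pow(Add(Mul(-42, -5), Rational(-87, 2)), Rational(1, 2)) = Pow(Add(210, Rational(-87, 2)), Rational(1, 2)) = Pow(Rational(333, 2), Rational(1, 2)) = Mul(Rational(3, 2), Pow(74, Rational(1, 2)))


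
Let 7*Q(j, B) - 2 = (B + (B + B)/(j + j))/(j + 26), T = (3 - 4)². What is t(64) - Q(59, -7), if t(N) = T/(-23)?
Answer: -51227/161483 ≈ -0.31723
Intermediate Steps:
T = 1 (T = (-1)² = 1)
Q(j, B) = 2/7 + (B + B/j)/(7*(26 + j)) (Q(j, B) = 2/7 + ((B + (B + B)/(j + j))/(j + 26))/7 = 2/7 + ((B + (2*B)/((2*j)))/(26 + j))/7 = 2/7 + ((B + (2*B)*(1/(2*j)))/(26 + j))/7 = 2/7 + ((B + B/j)/(26 + j))/7 = 2/7 + (B + B/j)/(7*(26 + j)))
t(N) = -1/23 (t(N) = 1/(-23) = 1*(-1/23) = -1/23)
t(64) - Q(59, -7) = -1/23 - (-7 + 2*59² + 52*59 - 7*59)/(7*59*(26 + 59)) = -1/23 - (-7 + 2*3481 + 3068 - 413)/(7*59*85) = -1/23 - (-7 + 6962 + 3068 - 413)/(7*59*85) = -1/23 - 9610/(7*59*85) = -1/23 - 1*1922/7021 = -1/23 - 1922/7021 = -51227/161483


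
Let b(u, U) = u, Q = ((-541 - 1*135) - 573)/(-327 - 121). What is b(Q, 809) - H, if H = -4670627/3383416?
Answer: 789790935/189471296 ≈ 4.1684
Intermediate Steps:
Q = 1249/448 (Q = ((-541 - 135) - 573)/(-448) = (-676 - 573)*(-1/448) = -1249*(-1/448) = 1249/448 ≈ 2.7879)
H = -4670627/3383416 (H = -4670627*1/3383416 = -4670627/3383416 ≈ -1.3804)
b(Q, 809) - H = 1249/448 - 1*(-4670627/3383416) = 1249/448 + 4670627/3383416 = 789790935/189471296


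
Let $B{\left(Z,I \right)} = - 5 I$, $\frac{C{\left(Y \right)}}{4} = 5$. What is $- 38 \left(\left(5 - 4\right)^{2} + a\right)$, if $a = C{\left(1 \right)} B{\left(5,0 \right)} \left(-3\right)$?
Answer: $-38$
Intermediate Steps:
$C{\left(Y \right)} = 20$ ($C{\left(Y \right)} = 4 \cdot 5 = 20$)
$a = 0$ ($a = 20 \left(\left(-5\right) 0\right) \left(-3\right) = 20 \cdot 0 \left(-3\right) = 0 \left(-3\right) = 0$)
$- 38 \left(\left(5 - 4\right)^{2} + a\right) = - 38 \left(\left(5 - 4\right)^{2} + 0\right) = - 38 \left(1^{2} + 0\right) = - 38 \left(1 + 0\right) = \left(-38\right) 1 = -38$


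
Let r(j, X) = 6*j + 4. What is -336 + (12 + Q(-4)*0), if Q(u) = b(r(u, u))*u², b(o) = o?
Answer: -324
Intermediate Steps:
r(j, X) = 4 + 6*j
Q(u) = u²*(4 + 6*u) (Q(u) = (4 + 6*u)*u² = u²*(4 + 6*u))
-336 + (12 + Q(-4)*0) = -336 + (12 + ((-4)²*(4 + 6*(-4)))*0) = -336 + (12 + (16*(4 - 24))*0) = -336 + (12 + (16*(-20))*0) = -336 + (12 - 320*0) = -336 + (12 + 0) = -336 + 12 = -324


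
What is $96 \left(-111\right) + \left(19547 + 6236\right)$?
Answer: $15127$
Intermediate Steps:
$96 \left(-111\right) + \left(19547 + 6236\right) = -10656 + 25783 = 15127$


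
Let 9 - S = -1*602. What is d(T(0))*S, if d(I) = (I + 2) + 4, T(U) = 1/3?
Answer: 11609/3 ≈ 3869.7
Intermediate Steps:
T(U) = 1/3
d(I) = 6 + I (d(I) = (2 + I) + 4 = 6 + I)
S = 611 (S = 9 - (-1)*602 = 9 - 1*(-602) = 9 + 602 = 611)
d(T(0))*S = (6 + 1/3)*611 = (19/3)*611 = 11609/3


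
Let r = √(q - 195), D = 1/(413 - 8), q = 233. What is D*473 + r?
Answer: 473/405 + √38 ≈ 7.3323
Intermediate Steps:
D = 1/405 ≈ 0.0024691
r = √38 (r = √(233 - 195) = √38 ≈ 6.1644)
D*473 + r = (1/405)*473 + √38 = 473/405 + √38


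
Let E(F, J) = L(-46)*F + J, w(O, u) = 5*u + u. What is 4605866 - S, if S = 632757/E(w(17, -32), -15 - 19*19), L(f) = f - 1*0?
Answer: 38946570139/8456 ≈ 4.6058e+6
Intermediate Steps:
L(f) = f (L(f) = f + 0 = f)
w(O, u) = 6*u
E(F, J) = J - 46*F (E(F, J) = -46*F + J = J - 46*F)
S = 632757/8456 (S = 632757/((-15 - 19*19) - 276*(-32)) = 632757/((-15 - 361) - 46*(-192)) = 632757/(-376 + 8832) = 632757/8456 ≈ 74.829)
4605866 - S = 4605866 - 1*632757/8456 = 4605866 - 632757/8456 = 38946570139/8456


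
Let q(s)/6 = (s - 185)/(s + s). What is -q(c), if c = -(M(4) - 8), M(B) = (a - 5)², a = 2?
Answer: -558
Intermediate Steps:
M(B) = 9 (M(B) = (2 - 5)² = (-3)² = 9)
c = -1 (c = -(9 - 8) = -1*1 = -1)
q(s) = 3*(-185 + s)/s (q(s) = 6*((s - 185)/(s + s)) = 6*((-185 + s)/((2*s))) = 6*((-185 + s)*(1/(2*s))) = 6*((-185 + s)/(2*s)) = 3*(-185 + s)/s)
-q(c) = -(3 - 555/(-1)) = -(3 - 555*(-1)) = -(3 + 555) = -1*558 = -558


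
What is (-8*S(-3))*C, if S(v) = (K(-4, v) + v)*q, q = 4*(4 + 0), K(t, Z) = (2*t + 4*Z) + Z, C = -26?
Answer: -86528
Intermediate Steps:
K(t, Z) = 2*t + 5*Z
q = 16 (q = 4*4 = 16)
S(v) = -128 + 96*v (S(v) = ((2*(-4) + 5*v) + v)*16 = ((-8 + 5*v) + v)*16 = (-8 + 6*v)*16 = -128 + 96*v)
(-8*S(-3))*C = -8*(-128 + 96*(-3))*(-26) = -8*(-128 - 288)*(-26) = -8*(-416)*(-26) = 3328*(-26) = -86528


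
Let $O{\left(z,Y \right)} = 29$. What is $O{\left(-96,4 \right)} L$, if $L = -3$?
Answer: $-87$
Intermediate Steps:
$O{\left(-96,4 \right)} L = 29 \left(-3\right) = -87$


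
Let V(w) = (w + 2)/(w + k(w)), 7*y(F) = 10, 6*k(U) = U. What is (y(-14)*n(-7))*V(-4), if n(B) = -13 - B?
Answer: -180/49 ≈ -3.6735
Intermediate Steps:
k(U) = U/6
y(F) = 10/7 (y(F) = (⅐)*10 = 10/7)
V(w) = 6*(2 + w)/(7*w) (V(w) = (w + 2)/(w + w/6) = (2 + w)/((7*w/6)) = (2 + w)*(6/(7*w)) = 6*(2 + w)/(7*w))
(y(-14)*n(-7))*V(-4) = (10*(-13 - 1*(-7))/7)*((6/7)*(2 - 4)/(-4)) = (10*(-13 + 7)/7)*((6/7)*(-¼)*(-2)) = ((10/7)*(-6))*(3/7) = -60/7*3/7 = -180/49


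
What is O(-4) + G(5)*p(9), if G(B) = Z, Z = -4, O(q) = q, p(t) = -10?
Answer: 36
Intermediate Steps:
G(B) = -4
O(-4) + G(5)*p(9) = -4 - 4*(-10) = -4 + 40 = 36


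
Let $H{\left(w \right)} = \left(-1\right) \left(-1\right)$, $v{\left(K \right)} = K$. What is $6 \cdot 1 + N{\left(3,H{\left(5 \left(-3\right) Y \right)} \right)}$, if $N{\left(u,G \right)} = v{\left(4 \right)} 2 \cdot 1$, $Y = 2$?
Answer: $14$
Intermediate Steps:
$H{\left(w \right)} = 1$
$N{\left(u,G \right)} = 8$ ($N{\left(u,G \right)} = 4 \cdot 2 \cdot 1 = 8 \cdot 1 = 8$)
$6 \cdot 1 + N{\left(3,H{\left(5 \left(-3\right) Y \right)} \right)} = 6 \cdot 1 + 8 = 6 + 8 = 14$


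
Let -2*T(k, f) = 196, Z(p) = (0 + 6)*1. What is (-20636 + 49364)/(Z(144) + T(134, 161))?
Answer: -7182/23 ≈ -312.26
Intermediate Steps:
Z(p) = 6 (Z(p) = 6*1 = 6)
T(k, f) = -98 (T(k, f) = -½*196 = -98)
(-20636 + 49364)/(Z(144) + T(134, 161)) = (-20636 + 49364)/(6 - 98) = 28728/(-92) = 28728*(-1/92) = -7182/23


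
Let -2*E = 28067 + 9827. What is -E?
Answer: 18947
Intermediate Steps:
E = -18947 (E = -(28067 + 9827)/2 = -1/2*37894 = -18947)
-E = -1*(-18947) = 18947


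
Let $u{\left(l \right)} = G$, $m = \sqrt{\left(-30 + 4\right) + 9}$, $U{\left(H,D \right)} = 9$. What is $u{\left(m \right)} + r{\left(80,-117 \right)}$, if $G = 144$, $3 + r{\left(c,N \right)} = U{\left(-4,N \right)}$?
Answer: $150$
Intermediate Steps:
$r{\left(c,N \right)} = 6$ ($r{\left(c,N \right)} = -3 + 9 = 6$)
$m = i \sqrt{17}$ ($m = \sqrt{-26 + 9} = \sqrt{-17} = i \sqrt{17} \approx 4.1231 i$)
$u{\left(l \right)} = 144$
$u{\left(m \right)} + r{\left(80,-117 \right)} = 144 + 6 = 150$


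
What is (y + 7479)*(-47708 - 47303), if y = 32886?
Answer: -3835119015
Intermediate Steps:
(y + 7479)*(-47708 - 47303) = (32886 + 7479)*(-47708 - 47303) = 40365*(-95011) = -3835119015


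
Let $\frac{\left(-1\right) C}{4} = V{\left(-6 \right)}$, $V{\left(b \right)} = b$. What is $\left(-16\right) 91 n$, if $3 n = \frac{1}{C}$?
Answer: $- \frac{182}{9} \approx -20.222$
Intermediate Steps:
$C = 24$ ($C = \left(-4\right) \left(-6\right) = 24$)
$n = \frac{1}{72}$ ($n = \frac{1}{3 \cdot 24} = \frac{1}{3} \cdot \frac{1}{24} = \frac{1}{72} \approx 0.013889$)
$\left(-16\right) 91 n = \left(-16\right) 91 \cdot \frac{1}{72} = \left(-1456\right) \frac{1}{72} = - \frac{182}{9}$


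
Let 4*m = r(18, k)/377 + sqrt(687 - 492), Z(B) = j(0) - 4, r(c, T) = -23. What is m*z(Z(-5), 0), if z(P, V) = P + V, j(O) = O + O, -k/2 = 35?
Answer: 23/377 - sqrt(195) ≈ -13.903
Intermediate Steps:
k = -70 (k = -2*35 = -70)
j(O) = 2*O
Z(B) = -4 (Z(B) = 2*0 - 4 = 0 - 4 = -4)
m = -23/1508 + sqrt(195)/4 (m = (-23/377 + sqrt(687 - 492))/4 = (-23*1/377 + sqrt(195))/4 = (-23/377 + sqrt(195))/4 = -23/1508 + sqrt(195)/4 ≈ 3.4758)
m*z(Z(-5), 0) = (-23/1508 + sqrt(195)/4)*(-4 + 0) = (-23/1508 + sqrt(195)/4)*(-4) = 23/377 - sqrt(195)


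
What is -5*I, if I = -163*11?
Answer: 8965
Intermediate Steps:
I = -1793
-5*I = -5*(-1793) = 8965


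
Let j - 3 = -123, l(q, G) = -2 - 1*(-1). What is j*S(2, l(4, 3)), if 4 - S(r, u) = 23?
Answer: 2280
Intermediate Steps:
l(q, G) = -1 (l(q, G) = -2 + 1 = -1)
S(r, u) = -19 (S(r, u) = 4 - 1*23 = 4 - 23 = -19)
j = -120 (j = 3 - 123 = -120)
j*S(2, l(4, 3)) = -120*(-19) = 2280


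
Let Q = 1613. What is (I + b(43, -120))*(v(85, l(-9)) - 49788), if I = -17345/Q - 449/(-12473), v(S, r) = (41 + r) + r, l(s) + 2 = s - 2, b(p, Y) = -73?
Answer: 83832824417925/20118949 ≈ 4.1669e+6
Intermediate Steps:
l(s) = -4 + s (l(s) = -2 + (s - 2) = -2 + (-2 + s) = -4 + s)
v(S, r) = 41 + 2*r
I = -215619948/20118949 (I = -17345/1613 - 449/(-12473) = -17345*1/1613 - 449*(-1/12473) = -17345/1613 + 449/12473 = -215619948/20118949 ≈ -10.717)
(I + b(43, -120))*(v(85, l(-9)) - 49788) = (-215619948/20118949 - 73)*((41 + 2*(-4 - 9)) - 49788) = -1684303225*((41 + 2*(-13)) - 49788)/20118949 = -1684303225*((41 - 26) - 49788)/20118949 = -1684303225*(15 - 49788)/20118949 = -1684303225/20118949*(-49773) = 83832824417925/20118949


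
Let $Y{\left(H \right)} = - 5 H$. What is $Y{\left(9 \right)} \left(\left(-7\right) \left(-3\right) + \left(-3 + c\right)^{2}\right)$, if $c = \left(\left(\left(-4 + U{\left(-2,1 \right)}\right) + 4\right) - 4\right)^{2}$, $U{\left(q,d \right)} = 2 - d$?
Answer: $-2565$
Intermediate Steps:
$c = 9$ ($c = \left(\left(\left(-4 + \left(2 - 1\right)\right) + 4\right) - 4\right)^{2} = \left(\left(\left(-4 + 1\right) + 4\right) - 4\right)^{2} = \left(\left(-3 + 4\right) - 4\right)^{2} = \left(1 - 4\right)^{2} = \left(-3\right)^{2} = 9$)
$Y{\left(9 \right)} \left(\left(-7\right) \left(-3\right) + \left(-3 + c\right)^{2}\right) = \left(-5\right) 9 \left(\left(-7\right) \left(-3\right) + \left(-3 + 9\right)^{2}\right) = - 45 \left(21 + 6^{2}\right) = - 45 \left(21 + 36\right) = \left(-45\right) 57 = -2565$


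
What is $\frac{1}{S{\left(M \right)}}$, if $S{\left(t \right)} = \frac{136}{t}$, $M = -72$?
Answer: $- \frac{9}{17} \approx -0.52941$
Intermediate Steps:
$\frac{1}{S{\left(M \right)}} = \frac{1}{136 \frac{1}{-72}} = \frac{1}{136 \left(- \frac{1}{72}\right)} = \frac{1}{- \frac{17}{9}} = - \frac{9}{17}$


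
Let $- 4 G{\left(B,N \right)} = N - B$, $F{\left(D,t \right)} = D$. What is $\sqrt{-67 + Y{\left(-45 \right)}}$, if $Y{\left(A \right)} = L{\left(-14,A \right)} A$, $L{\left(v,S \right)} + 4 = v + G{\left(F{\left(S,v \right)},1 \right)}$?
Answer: $\frac{\sqrt{5042}}{2} \approx 35.504$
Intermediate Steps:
$G{\left(B,N \right)} = - \frac{N}{4} + \frac{B}{4}$ ($G{\left(B,N \right)} = - \frac{N - B}{4} = - \frac{N}{4} + \frac{B}{4}$)
$L{\left(v,S \right)} = - \frac{17}{4} + v + \frac{S}{4}$ ($L{\left(v,S \right)} = -4 + \left(v + \left(\left(- \frac{1}{4}\right) 1 + \frac{S}{4}\right)\right) = -4 + \left(v + \left(- \frac{1}{4} + \frac{S}{4}\right)\right) = -4 + \left(- \frac{1}{4} + v + \frac{S}{4}\right) = - \frac{17}{4} + v + \frac{S}{4}$)
$Y{\left(A \right)} = A \left(- \frac{73}{4} + \frac{A}{4}\right)$ ($Y{\left(A \right)} = \left(- \frac{17}{4} - 14 + \frac{A}{4}\right) A = \left(- \frac{73}{4} + \frac{A}{4}\right) A = A \left(- \frac{73}{4} + \frac{A}{4}\right)$)
$\sqrt{-67 + Y{\left(-45 \right)}} = \sqrt{-67 + \frac{1}{4} \left(-45\right) \left(-73 - 45\right)} = \sqrt{-67 + \frac{1}{4} \left(-45\right) \left(-118\right)} = \sqrt{-67 + \frac{2655}{2}} = \sqrt{\frac{2521}{2}} = \frac{\sqrt{5042}}{2}$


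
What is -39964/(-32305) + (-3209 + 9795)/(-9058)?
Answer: 10659513/20901335 ≈ 0.50999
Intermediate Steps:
-39964/(-32305) + (-3209 + 9795)/(-9058) = -39964*(-1/32305) + 6586*(-1/9058) = 39964/32305 - 3293/4529 = 10659513/20901335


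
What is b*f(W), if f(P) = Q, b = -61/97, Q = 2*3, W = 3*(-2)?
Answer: -366/97 ≈ -3.7732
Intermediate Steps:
W = -6
Q = 6
b = -61/97 (b = -61*1/97 = -61/97 ≈ -0.62887)
f(P) = 6
b*f(W) = -61/97*6 = -366/97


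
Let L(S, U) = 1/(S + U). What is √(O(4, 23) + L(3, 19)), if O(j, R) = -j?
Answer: I*√1914/22 ≈ 1.9886*I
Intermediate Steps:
√(O(4, 23) + L(3, 19)) = √(-1*4 + 1/(3 + 19)) = √(-4 + 1/22) = √(-87/22) = I*√1914/22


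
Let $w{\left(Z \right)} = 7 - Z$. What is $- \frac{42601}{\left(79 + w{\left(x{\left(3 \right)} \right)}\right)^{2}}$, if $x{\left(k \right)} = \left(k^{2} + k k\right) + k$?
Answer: $- \frac{3277}{325} \approx -10.083$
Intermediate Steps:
$x{\left(k \right)} = k + 2 k^{2}$ ($x{\left(k \right)} = \left(k^{2} + k^{2}\right) + k = 2 k^{2} + k = k + 2 k^{2}$)
$- \frac{42601}{\left(79 + w{\left(x{\left(3 \right)} \right)}\right)^{2}} = - \frac{42601}{\left(79 + \left(7 - 3 \left(1 + 2 \cdot 3\right)\right)\right)^{2}} = - \frac{42601}{\left(79 + \left(7 - 3 \left(1 + 6\right)\right)\right)^{2}} = - \frac{42601}{\left(79 + \left(7 - 3 \cdot 7\right)\right)^{2}} = - \frac{42601}{\left(79 + \left(7 - 21\right)\right)^{2}} = - \frac{42601}{\left(79 - 14\right)^{2}} = - \frac{42601}{65^{2}} = - \frac{42601}{4225} = \left(-42601\right) \frac{1}{4225} = - \frac{3277}{325}$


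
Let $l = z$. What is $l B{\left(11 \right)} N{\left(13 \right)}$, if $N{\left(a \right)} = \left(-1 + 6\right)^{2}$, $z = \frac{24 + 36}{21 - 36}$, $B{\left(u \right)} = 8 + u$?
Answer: $-1900$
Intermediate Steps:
$z = -4$ ($z = \frac{60}{-15} = 60 \left(- \frac{1}{15}\right) = -4$)
$N{\left(a \right)} = 25$ ($N{\left(a \right)} = 5^{2} = 25$)
$l = -4$
$l B{\left(11 \right)} N{\left(13 \right)} = - 4 \left(8 + 11\right) 25 = \left(-4\right) 19 \cdot 25 = \left(-76\right) 25 = -1900$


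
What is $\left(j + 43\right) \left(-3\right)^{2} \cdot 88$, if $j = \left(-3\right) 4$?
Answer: $24552$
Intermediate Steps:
$j = -12$
$\left(j + 43\right) \left(-3\right)^{2} \cdot 88 = \left(-12 + 43\right) \left(-3\right)^{2} \cdot 88 = 31 \cdot 9 \cdot 88 = 279 \cdot 88 = 24552$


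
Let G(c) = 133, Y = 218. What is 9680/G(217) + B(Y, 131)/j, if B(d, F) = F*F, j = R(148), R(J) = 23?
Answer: 2505053/3059 ≈ 818.91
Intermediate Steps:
j = 23
B(d, F) = F²
9680/G(217) + B(Y, 131)/j = 9680/133 + 131²/23 = 9680*(1/133) + 17161*(1/23) = 9680/133 + 17161/23 = 2505053/3059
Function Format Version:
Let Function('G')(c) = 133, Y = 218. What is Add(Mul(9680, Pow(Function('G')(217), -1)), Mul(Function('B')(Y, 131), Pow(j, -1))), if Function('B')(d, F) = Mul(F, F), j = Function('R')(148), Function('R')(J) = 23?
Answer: Rational(2505053, 3059) ≈ 818.91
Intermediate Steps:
j = 23
Function('B')(d, F) = Pow(F, 2)
Add(Mul(9680, Pow(Function('G')(217), -1)), Mul(Function('B')(Y, 131), Pow(j, -1))) = Add(Mul(9680, Pow(133, -1)), Mul(Pow(131, 2), Pow(23, -1))) = Add(Mul(9680, Rational(1, 133)), Mul(17161, Rational(1, 23))) = Add(Rational(9680, 133), Rational(17161, 23)) = Rational(2505053, 3059)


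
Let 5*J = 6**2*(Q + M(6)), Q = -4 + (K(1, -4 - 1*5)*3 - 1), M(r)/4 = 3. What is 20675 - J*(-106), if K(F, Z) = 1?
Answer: 28307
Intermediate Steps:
M(r) = 12 (M(r) = 4*3 = 12)
Q = -2 (Q = -4 + (1*3 - 1) = -4 + (3 - 1) = -4 + 2 = -2)
J = 72 (J = (6**2*(-2 + 12))/5 = (36*10)/5 = (1/5)*360 = 72)
20675 - J*(-106) = 20675 - 72*(-106) = 20675 - 1*(-7632) = 20675 + 7632 = 28307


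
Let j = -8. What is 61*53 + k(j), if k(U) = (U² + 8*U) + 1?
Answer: 3234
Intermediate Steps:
k(U) = 1 + U² + 8*U
61*53 + k(j) = 61*53 + (1 + (-8)² + 8*(-8)) = 3233 + (1 + 64 - 64) = 3233 + 1 = 3234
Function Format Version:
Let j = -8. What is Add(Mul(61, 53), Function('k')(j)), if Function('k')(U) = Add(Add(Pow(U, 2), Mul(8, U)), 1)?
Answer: 3234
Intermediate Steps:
Function('k')(U) = Add(1, Pow(U, 2), Mul(8, U))
Add(Mul(61, 53), Function('k')(j)) = Add(Mul(61, 53), Add(1, Pow(-8, 2), Mul(8, -8))) = Add(3233, Add(1, 64, -64)) = Add(3233, 1) = 3234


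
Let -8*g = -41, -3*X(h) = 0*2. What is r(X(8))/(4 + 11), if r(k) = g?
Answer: 41/120 ≈ 0.34167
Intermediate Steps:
X(h) = 0 (X(h) = -0*2 = -1/3*0 = 0)
g = 41/8 (g = -1/8*(-41) = 41/8 ≈ 5.1250)
r(k) = 41/8
r(X(8))/(4 + 11) = 41/(8*(4 + 11)) = (41/8)/15 = (41/8)*(1/15) = 41/120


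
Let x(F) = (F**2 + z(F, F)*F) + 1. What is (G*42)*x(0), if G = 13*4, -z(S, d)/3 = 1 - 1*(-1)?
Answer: 2184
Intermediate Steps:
z(S, d) = -6 (z(S, d) = -3*(1 - 1*(-1)) = -3*(1 + 1) = -3*2 = -6)
x(F) = 1 + F**2 - 6*F (x(F) = (F**2 - 6*F) + 1 = 1 + F**2 - 6*F)
G = 52
(G*42)*x(0) = (52*42)*(1 + 0**2 - 6*0) = 2184*(1 + 0 + 0) = 2184*1 = 2184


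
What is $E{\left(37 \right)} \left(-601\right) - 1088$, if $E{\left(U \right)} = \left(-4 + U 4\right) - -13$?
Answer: $-95445$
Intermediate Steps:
$E{\left(U \right)} = 9 + 4 U$ ($E{\left(U \right)} = \left(-4 + 4 U\right) + 13 = 9 + 4 U$)
$E{\left(37 \right)} \left(-601\right) - 1088 = \left(9 + 4 \cdot 37\right) \left(-601\right) - 1088 = \left(9 + 148\right) \left(-601\right) - 1088 = 157 \left(-601\right) - 1088 = -94357 - 1088 = -95445$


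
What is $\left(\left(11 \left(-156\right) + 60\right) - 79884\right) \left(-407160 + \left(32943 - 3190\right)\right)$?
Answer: $30773766780$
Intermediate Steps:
$\left(\left(11 \left(-156\right) + 60\right) - 79884\right) \left(-407160 + \left(32943 - 3190\right)\right) = \left(\left(-1716 + 60\right) - 79884\right) \left(-407160 + 29753\right) = \left(-1656 - 79884\right) \left(-377407\right) = \left(-81540\right) \left(-377407\right) = 30773766780$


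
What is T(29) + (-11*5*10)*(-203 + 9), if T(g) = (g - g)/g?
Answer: 106700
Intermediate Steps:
T(g) = 0 (T(g) = 0/g = 0)
T(29) + (-11*5*10)*(-203 + 9) = 0 + (-11*5*10)*(-203 + 9) = 0 - 55*10*(-194) = 0 - 550*(-194) = 0 + 106700 = 106700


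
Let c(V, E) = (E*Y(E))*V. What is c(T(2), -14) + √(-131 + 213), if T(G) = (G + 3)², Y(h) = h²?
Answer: -68600 + √82 ≈ -68591.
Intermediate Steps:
T(G) = (3 + G)²
c(V, E) = V*E³ (c(V, E) = (E*E²)*V = E³*V = V*E³)
c(T(2), -14) + √(-131 + 213) = (3 + 2)²*(-14)³ + √(-131 + 213) = 5²*(-2744) + √82 = 25*(-2744) + √82 = -68600 + √82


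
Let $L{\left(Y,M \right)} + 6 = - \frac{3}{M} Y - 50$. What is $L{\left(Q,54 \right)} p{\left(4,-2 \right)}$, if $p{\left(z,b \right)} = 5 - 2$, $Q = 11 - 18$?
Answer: $- \frac{1001}{6} \approx -166.83$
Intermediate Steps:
$Q = -7$
$p{\left(z,b \right)} = 3$
$L{\left(Y,M \right)} = -56 - \frac{3 Y}{M}$ ($L{\left(Y,M \right)} = -6 + \left(- \frac{3}{M} Y - 50\right) = -6 - \left(50 + \frac{3 Y}{M}\right) = -56 - \frac{3 Y}{M}$)
$L{\left(Q,54 \right)} p{\left(4,-2 \right)} = \left(-56 - - \frac{21}{54}\right) 3 = \left(-56 - \left(-21\right) \frac{1}{54}\right) 3 = \left(-56 + \frac{7}{18}\right) 3 = \left(- \frac{1001}{18}\right) 3 = - \frac{1001}{6}$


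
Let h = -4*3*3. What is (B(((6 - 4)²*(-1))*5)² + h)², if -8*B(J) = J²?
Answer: 6071296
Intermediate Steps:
B(J) = -J²/8
h = -36 (h = -12*3 = -36)
(B(((6 - 4)²*(-1))*5)² + h)² = ((-25*(6 - 4)⁴/8)² - 36)² = ((-((2²*(-1))*5)²/8)² - 36)² = ((-((4*(-1))*5)²/8)² - 36)² = ((-(-4*5)²/8)² - 36)² = ((-⅛*(-20)²)² - 36)² = ((-⅛*400)² - 36)² = ((-50)² - 36)² = (2500 - 36)² = 2464² = 6071296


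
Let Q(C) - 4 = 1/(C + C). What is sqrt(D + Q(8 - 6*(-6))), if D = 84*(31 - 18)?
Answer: sqrt(2121878)/44 ≈ 33.106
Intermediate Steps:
Q(C) = 4 + 1/(2*C) (Q(C) = 4 + 1/(C + C) = 4 + 1/(2*C))
D = 1092 (D = 84*13 = 1092)
sqrt(D + Q(8 - 6*(-6))) = sqrt(1092 + (4 + 1/(2*(8 - 6*(-6))))) = sqrt(1092 + (4 + 1/(2*(8 + 36)))) = sqrt(1092 + (4 + (1/2)/44)) = sqrt(1092 + (4 + (1/2)*(1/44))) = sqrt(1092 + (4 + 1/88)) = sqrt(1092 + 353/88) = sqrt(96449/88) = sqrt(2121878)/44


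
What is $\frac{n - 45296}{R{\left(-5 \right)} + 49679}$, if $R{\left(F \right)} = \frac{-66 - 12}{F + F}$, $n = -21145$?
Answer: $- \frac{332205}{248434} \approx -1.3372$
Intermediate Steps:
$R{\left(F \right)} = - \frac{39}{F}$ ($R{\left(F \right)} = - \frac{78}{2 F} = - 78 \frac{1}{2 F} = - \frac{39}{F}$)
$\frac{n - 45296}{R{\left(-5 \right)} + 49679} = \frac{-21145 - 45296}{- \frac{39}{-5} + 49679} = - \frac{66441}{\left(-39\right) \left(- \frac{1}{5}\right) + 49679} = - \frac{66441}{\frac{39}{5} + 49679} = - \frac{66441}{\frac{248434}{5}} = \left(-66441\right) \frac{5}{248434} = - \frac{332205}{248434}$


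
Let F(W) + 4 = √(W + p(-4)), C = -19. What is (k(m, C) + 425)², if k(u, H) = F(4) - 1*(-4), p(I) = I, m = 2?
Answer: 180625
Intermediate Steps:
F(W) = -4 + √(-4 + W) (F(W) = -4 + √(W - 4) = -4 + √(-4 + W))
k(u, H) = 0 (k(u, H) = (-4 + √(-4 + 4)) - 1*(-4) = (-4 + √0) + 4 = (-4 + 0) + 4 = -4 + 4 = 0)
(k(m, C) + 425)² = (0 + 425)² = 425² = 180625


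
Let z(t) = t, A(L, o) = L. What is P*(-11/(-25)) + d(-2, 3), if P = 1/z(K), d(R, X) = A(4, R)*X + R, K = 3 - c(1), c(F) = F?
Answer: 511/50 ≈ 10.220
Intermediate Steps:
K = 2 (K = 3 - 1*1 = 3 - 1 = 2)
d(R, X) = R + 4*X (d(R, X) = 4*X + R = R + 4*X)
P = ½ (P = 1/2 = ½ ≈ 0.50000)
P*(-11/(-25)) + d(-2, 3) = (-11/(-25))/2 + (-2 + 4*3) = (-11*(-1)/25)/2 + (-2 + 12) = (-1*(-11/25))/2 + 10 = (½)*(11/25) + 10 = 11/50 + 10 = 511/50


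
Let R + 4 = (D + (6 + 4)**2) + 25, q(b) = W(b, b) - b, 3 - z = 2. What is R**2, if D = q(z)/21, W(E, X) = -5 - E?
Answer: 131044/9 ≈ 14560.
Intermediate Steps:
z = 1 (z = 3 - 1*2 = 3 - 2 = 1)
q(b) = -5 - 2*b (q(b) = (-5 - b) - b = -5 - 2*b)
D = -1/3 (D = (-5 - 2*1)/21 = (-5 - 2)*(1/21) = -7*1/21 = -1/3 ≈ -0.33333)
R = 362/3 (R = -4 + ((-1/3 + (6 + 4)**2) + 25) = -4 + ((-1/3 + 10**2) + 25) = -4 + ((-1/3 + 100) + 25) = -4 + (299/3 + 25) = -4 + 374/3 = 362/3 ≈ 120.67)
R**2 = (362/3)**2 = 131044/9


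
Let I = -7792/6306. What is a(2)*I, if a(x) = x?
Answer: -7792/3153 ≈ -2.4713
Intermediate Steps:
I = -3896/3153 (I = -7792*1/6306 = -3896/3153 ≈ -1.2356)
a(2)*I = 2*(-3896/3153) = -7792/3153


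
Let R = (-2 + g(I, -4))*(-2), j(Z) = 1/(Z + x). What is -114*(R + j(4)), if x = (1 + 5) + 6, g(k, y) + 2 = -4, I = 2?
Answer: -14649/8 ≈ -1831.1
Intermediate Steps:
g(k, y) = -6 (g(k, y) = -2 - 4 = -6)
x = 12 (x = 6 + 6 = 12)
j(Z) = 1/(12 + Z) (j(Z) = 1/(Z + 12) = 1/(12 + Z))
R = 16 (R = (-2 - 6)*(-2) = -8*(-2) = 16)
-114*(R + j(4)) = -114*(16 + 1/(12 + 4)) = -114*(16 + 1/16) = -114*257/16 = -14649/8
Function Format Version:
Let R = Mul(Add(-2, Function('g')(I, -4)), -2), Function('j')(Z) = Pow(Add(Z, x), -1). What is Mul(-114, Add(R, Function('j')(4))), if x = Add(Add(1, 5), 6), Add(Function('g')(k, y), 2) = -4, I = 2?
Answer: Rational(-14649, 8) ≈ -1831.1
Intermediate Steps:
Function('g')(k, y) = -6 (Function('g')(k, y) = Add(-2, -4) = -6)
x = 12 (x = Add(6, 6) = 12)
Function('j')(Z) = Pow(Add(12, Z), -1) (Function('j')(Z) = Pow(Add(Z, 12), -1) = Pow(Add(12, Z), -1))
R = 16 (R = Mul(Add(-2, -6), -2) = Mul(-8, -2) = 16)
Mul(-114, Add(R, Function('j')(4))) = Mul(-114, Add(16, Pow(Add(12, 4), -1))) = Mul(-114, Add(16, Pow(16, -1))) = Mul(-114, Add(16, Rational(1, 16))) = Mul(-114, Rational(257, 16)) = Rational(-14649, 8)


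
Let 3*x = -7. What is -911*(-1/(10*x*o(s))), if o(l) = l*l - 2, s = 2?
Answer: -2733/140 ≈ -19.521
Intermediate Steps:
x = -7/3 (x = (⅓)*(-7) = -7/3 ≈ -2.3333)
o(l) = -2 + l² (o(l) = l² - 2 = -2 + l²)
-911*(-1/(10*x*o(s))) = -911*3/(70*(-2 + 2²)) = -911*3/(70*(-2 + 4)) = -911/(-7/3*2*(-10)) = -911/((-14/3*(-10))) = -911/140/3 = -911*3/140 = -2733/140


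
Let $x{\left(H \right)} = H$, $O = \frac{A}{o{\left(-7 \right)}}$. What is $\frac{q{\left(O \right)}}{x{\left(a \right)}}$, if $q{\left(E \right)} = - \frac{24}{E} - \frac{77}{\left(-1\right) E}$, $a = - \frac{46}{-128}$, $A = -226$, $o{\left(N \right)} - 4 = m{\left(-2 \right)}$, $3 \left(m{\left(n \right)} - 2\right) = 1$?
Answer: $- \frac{32224}{7797} \approx -4.1329$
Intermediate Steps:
$m{\left(n \right)} = \frac{7}{3}$ ($m{\left(n \right)} = 2 + \frac{1}{3} \cdot 1 = 2 + \frac{1}{3} = \frac{7}{3}$)
$o{\left(N \right)} = \frac{19}{3}$ ($o{\left(N \right)} = 4 + \frac{7}{3} = \frac{19}{3}$)
$O = - \frac{678}{19}$ ($O = - \frac{226}{\frac{19}{3}} = \left(-226\right) \frac{3}{19} = - \frac{678}{19} \approx -35.684$)
$a = \frac{23}{64}$ ($a = \left(-46\right) \left(- \frac{1}{128}\right) = \frac{23}{64} \approx 0.35938$)
$q{\left(E \right)} = \frac{53}{E}$ ($q{\left(E \right)} = - \frac{24}{E} - 77 \left(- \frac{1}{E}\right) = - \frac{24}{E} + \frac{77}{E} = \frac{53}{E}$)
$\frac{q{\left(O \right)}}{x{\left(a \right)}} = \frac{53 \frac{1}{- \frac{678}{19}}}{\frac{23}{64}} = 53 \left(- \frac{19}{678}\right) \frac{64}{23} = \left(- \frac{1007}{678}\right) \frac{64}{23} = - \frac{32224}{7797}$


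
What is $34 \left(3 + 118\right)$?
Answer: $4114$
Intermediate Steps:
$34 \left(3 + 118\right) = 34 \cdot 121 = 4114$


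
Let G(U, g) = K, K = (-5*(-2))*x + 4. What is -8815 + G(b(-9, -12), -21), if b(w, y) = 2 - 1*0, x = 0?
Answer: -8811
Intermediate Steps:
b(w, y) = 2 (b(w, y) = 2 + 0 = 2)
K = 4 (K = -5*(-2)*0 + 4 = 10*0 + 4 = 0 + 4 = 4)
G(U, g) = 4
-8815 + G(b(-9, -12), -21) = -8815 + 4 = -8811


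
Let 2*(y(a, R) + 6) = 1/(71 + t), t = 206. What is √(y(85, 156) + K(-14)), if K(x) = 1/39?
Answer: I*√2788103058/21606 ≈ 2.4439*I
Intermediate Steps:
K(x) = 1/39
y(a, R) = -3323/554 (y(a, R) = -6 + 1/(2*(71 + 206)) = -6 + (½)/277 = -6 + (½)*(1/277) = -6 + 1/554 = -3323/554)
√(y(85, 156) + K(-14)) = √(-3323/554 + 1/39) = √(-129043/21606) = I*√2788103058/21606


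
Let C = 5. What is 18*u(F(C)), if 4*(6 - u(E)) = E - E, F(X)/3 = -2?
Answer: 108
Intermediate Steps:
F(X) = -6 (F(X) = 3*(-2) = -6)
u(E) = 6 (u(E) = 6 - (E - E)/4 = 6 - 1/4*0 = 6 + 0 = 6)
18*u(F(C)) = 18*6 = 108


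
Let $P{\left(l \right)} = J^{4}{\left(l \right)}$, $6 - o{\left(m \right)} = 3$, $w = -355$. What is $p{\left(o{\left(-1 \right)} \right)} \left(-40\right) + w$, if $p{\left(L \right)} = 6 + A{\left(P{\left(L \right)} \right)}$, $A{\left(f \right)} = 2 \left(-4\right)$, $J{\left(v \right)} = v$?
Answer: $-275$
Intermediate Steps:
$o{\left(m \right)} = 3$ ($o{\left(m \right)} = 6 - 3 = 3$)
$P{\left(l \right)} = l^{4}$
$A{\left(f \right)} = -8$
$p{\left(L \right)} = -2$ ($p{\left(L \right)} = 6 - 8 = -2$)
$p{\left(o{\left(-1 \right)} \right)} \left(-40\right) + w = \left(-2\right) \left(-40\right) - 355 = 80 - 355 = -275$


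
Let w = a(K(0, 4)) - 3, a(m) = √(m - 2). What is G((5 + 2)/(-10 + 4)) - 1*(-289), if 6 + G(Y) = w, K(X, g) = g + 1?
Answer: 280 + √3 ≈ 281.73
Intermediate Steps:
K(X, g) = 1 + g
a(m) = √(-2 + m)
w = -3 + √3 (w = √(-2 + (1 + 4)) - 3 = √(-2 + 5) - 3 = √3 - 3 = -3 + √3 ≈ -1.2680)
G(Y) = -9 + √3 (G(Y) = -6 + (-3 + √3) = -9 + √3)
G((5 + 2)/(-10 + 4)) - 1*(-289) = (-9 + √3) - 1*(-289) = (-9 + √3) + 289 = 280 + √3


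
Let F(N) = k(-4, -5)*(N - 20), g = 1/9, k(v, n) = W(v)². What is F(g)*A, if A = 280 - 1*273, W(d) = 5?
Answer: -31325/9 ≈ -3480.6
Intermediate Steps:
k(v, n) = 25 (k(v, n) = 5² = 25)
A = 7 (A = 280 - 273 = 7)
g = ⅑ ≈ 0.11111
F(N) = -500 + 25*N (F(N) = 25*(N - 20) = 25*(-20 + N) = -500 + 25*N)
F(g)*A = (-500 + 25*(⅑))*7 = (-500 + 25/9)*7 = -4475/9*7 = -31325/9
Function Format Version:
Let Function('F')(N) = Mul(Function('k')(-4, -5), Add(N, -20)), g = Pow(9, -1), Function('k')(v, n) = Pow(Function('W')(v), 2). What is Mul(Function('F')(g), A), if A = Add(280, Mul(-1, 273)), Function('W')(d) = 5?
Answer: Rational(-31325, 9) ≈ -3480.6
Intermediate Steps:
Function('k')(v, n) = 25 (Function('k')(v, n) = Pow(5, 2) = 25)
A = 7 (A = Add(280, -273) = 7)
g = Rational(1, 9) ≈ 0.11111
Function('F')(N) = Add(-500, Mul(25, N)) (Function('F')(N) = Mul(25, Add(N, -20)) = Mul(25, Add(-20, N)) = Add(-500, Mul(25, N)))
Mul(Function('F')(g), A) = Mul(Add(-500, Mul(25, Rational(1, 9))), 7) = Mul(Add(-500, Rational(25, 9)), 7) = Mul(Rational(-4475, 9), 7) = Rational(-31325, 9)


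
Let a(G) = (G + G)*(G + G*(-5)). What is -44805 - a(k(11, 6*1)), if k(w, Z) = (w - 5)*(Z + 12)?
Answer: 48507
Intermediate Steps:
k(w, Z) = (-5 + w)*(12 + Z)
a(G) = -8*G² (a(G) = (2*G)*(G - 5*G) = (2*G)*(-4*G) = -8*G²)
-44805 - a(k(11, 6*1)) = -44805 - (-8)*(-60 - 30 + 12*11 + (6*1)*11)² = -44805 - (-8)*(-60 - 5*6 + 132 + 6*11)² = -44805 - (-8)*(-60 - 30 + 132 + 66)² = -44805 - (-8)*108² = -44805 - (-8)*11664 = -44805 - 1*(-93312) = -44805 + 93312 = 48507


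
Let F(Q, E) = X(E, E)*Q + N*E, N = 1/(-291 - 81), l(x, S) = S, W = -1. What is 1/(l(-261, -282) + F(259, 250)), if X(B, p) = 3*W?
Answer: -186/197099 ≈ -0.00094369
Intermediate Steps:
X(B, p) = -3 (X(B, p) = 3*(-1) = -3)
N = -1/372 (N = 1/(-372) = -1/372 ≈ -0.0026882)
F(Q, E) = -3*Q - E/372
1/(l(-261, -282) + F(259, 250)) = 1/(-282 + (-3*259 - 1/372*250)) = 1/(-282 + (-777 - 125/186)) = 1/(-282 - 144647/186) = 1/(-197099/186) = -186/197099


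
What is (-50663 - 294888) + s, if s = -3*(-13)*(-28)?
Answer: -346643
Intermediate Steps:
s = -1092 (s = 39*(-28) = -1092)
(-50663 - 294888) + s = (-50663 - 294888) - 1092 = -345551 - 1092 = -346643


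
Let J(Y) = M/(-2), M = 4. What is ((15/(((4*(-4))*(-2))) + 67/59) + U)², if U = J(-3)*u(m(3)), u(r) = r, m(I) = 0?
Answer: 9174841/3564544 ≈ 2.5739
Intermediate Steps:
J(Y) = -2 (J(Y) = 4/(-2) = 4*(-½) = -2)
U = 0 (U = -2*0 = 0)
((15/(((4*(-4))*(-2))) + 67/59) + U)² = ((15/(((4*(-4))*(-2))) + 67/59) + 0)² = ((15/((-16*(-2))) + 67*(1/59)) + 0)² = ((15/32 + 67/59) + 0)² = (3029/1888 + 0)² = (3029/1888)² = 9174841/3564544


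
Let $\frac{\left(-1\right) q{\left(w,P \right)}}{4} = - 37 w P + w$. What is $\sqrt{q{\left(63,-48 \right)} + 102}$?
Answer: $i \sqrt{447702} \approx 669.11 i$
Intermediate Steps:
$q{\left(w,P \right)} = - 4 w + 148 P w$ ($q{\left(w,P \right)} = - 4 \left(- 37 w P + w\right) = - 4 \left(- 37 P w + w\right) = - 4 \left(w - 37 P w\right) = - 4 w + 148 P w$)
$\sqrt{q{\left(63,-48 \right)} + 102} = \sqrt{4 \cdot 63 \left(-1 + 37 \left(-48\right)\right) + 102} = \sqrt{4 \cdot 63 \left(-1 - 1776\right) + 102} = \sqrt{4 \cdot 63 \left(-1777\right) + 102} = \sqrt{-447804 + 102} = \sqrt{-447702} = i \sqrt{447702}$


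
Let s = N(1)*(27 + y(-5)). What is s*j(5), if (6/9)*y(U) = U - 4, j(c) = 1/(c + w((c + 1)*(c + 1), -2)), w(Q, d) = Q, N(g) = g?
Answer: 27/82 ≈ 0.32927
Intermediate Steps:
j(c) = 1/(c + (1 + c)**2) (j(c) = 1/(c + (c + 1)*(c + 1)) = 1/(c + (1 + c)*(1 + c)) = 1/(c + (1 + c)**2))
y(U) = -6 + 3*U/2 (y(U) = 3*(U - 4)/2 = 3*(-4 + U)/2 = -6 + 3*U/2)
s = 27/2 (s = 1*(27 + (-6 + (3/2)*(-5))) = 1*(27 + (-6 - 15/2)) = 1*(27 - 27/2) = 1*(27/2) = 27/2 ≈ 13.500)
s*j(5) = 27/(2*(5 + (1 + 5)**2)) = 27/(2*(5 + 6**2)) = 27/(2*(5 + 36)) = (27/2)/41 = (27/2)*(1/41) = 27/82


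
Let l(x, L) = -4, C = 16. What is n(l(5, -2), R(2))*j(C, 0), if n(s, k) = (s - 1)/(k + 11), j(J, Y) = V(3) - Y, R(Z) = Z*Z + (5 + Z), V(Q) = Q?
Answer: -15/22 ≈ -0.68182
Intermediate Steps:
R(Z) = 5 + Z + Z² (R(Z) = Z² + (5 + Z) = 5 + Z + Z²)
j(J, Y) = 3 - Y
n(s, k) = (-1 + s)/(11 + k)
n(l(5, -2), R(2))*j(C, 0) = ((-1 - 4)/(11 + (5 + 2 + 2²)))*(3 - 1*0) = (-5/(11 + (5 + 2 + 4)))*(3 + 0) = (-5/(11 + 11))*3 = (-5/22)*3 = ((1/22)*(-5))*3 = -5/22*3 = -15/22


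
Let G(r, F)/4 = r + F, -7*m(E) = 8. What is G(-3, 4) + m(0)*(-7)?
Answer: 12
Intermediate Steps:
m(E) = -8/7 (m(E) = -⅐*8 = -8/7)
G(r, F) = 4*F + 4*r (G(r, F) = 4*(r + F) = 4*(F + r) = 4*F + 4*r)
G(-3, 4) + m(0)*(-7) = (4*4 + 4*(-3)) - 8/7*(-7) = (16 - 12) + 8 = 4 + 8 = 12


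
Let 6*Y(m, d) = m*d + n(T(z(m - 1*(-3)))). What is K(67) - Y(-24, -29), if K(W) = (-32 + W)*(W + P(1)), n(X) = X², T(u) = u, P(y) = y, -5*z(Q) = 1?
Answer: 339599/150 ≈ 2264.0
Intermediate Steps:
z(Q) = -⅕ (z(Q) = -⅕*1 = -⅕)
K(W) = (1 + W)*(-32 + W) (K(W) = (-32 + W)*(W + 1) = (-32 + W)*(1 + W) = (1 + W)*(-32 + W))
Y(m, d) = 1/150 + d*m/6 (Y(m, d) = (m*d + (-⅕)²)/6 = (d*m + 1/25)/6 = (1/25 + d*m)/6 = 1/150 + d*m/6)
K(67) - Y(-24, -29) = (-32 + 67² - 31*67) - (1/150 + (⅙)*(-29)*(-24)) = (-32 + 4489 - 2077) - (1/150 + 116) = 2380 - 1*17401/150 = 2380 - 17401/150 = 339599/150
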